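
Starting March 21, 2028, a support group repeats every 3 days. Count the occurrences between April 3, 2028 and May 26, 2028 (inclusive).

Occurrences land 3·i days after March 21, 2028 for i = 0, 1, 2, …
April 3, 2028 is 13 days after the start; 13 ÷ 3 = 4 remainder 1; since the remainder is 1, round up to i = 5. First occurrence in the window: #6 on April 5, 2028 (5×3 = 15 days in).
May 26, 2028 is 66 days after the start; 66 ÷ 3 = 22 remainder 0. Last occurrence in the window: #23 on May 26, 2028.
Occurrences #6 through #23: 18 in total.

18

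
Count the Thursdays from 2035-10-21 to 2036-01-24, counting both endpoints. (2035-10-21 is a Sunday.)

2035-10-21 is a Sunday; the first Thursday on or after it is 2035-10-25 (4 days later).
From 2035-10-25 to 2036-01-24: 6 + 30 + 31 + 24 = 91 days (rest of October, November, December, January).
91 ÷ 7 = 13 full weeks with remainder 0, so 13 more Thursdays after the first → 14.

14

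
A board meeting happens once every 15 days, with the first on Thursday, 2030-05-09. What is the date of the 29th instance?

The 29th occurrence is 28 intervals after the first: 28 × 15 = 420 days after 2030-05-09.
May has 31 days — 22 days to the end of May leaves 398.
June has 30 days (368 left).
July has 31 days (337 left).
August has 31 days (306 left).
September has 30 days (276 left).
October has 31 days (245 left).
November has 30 days (215 left).
December has 31 days (184 left).
January has 31 days (153 left).
February has 28 days (125 left).
March has 31 days (94 left).
April has 30 days (64 left).
May has 31 days (33 left).
June has 30 days (3 left).
3 days into July → 2031-07-03.

2031-07-03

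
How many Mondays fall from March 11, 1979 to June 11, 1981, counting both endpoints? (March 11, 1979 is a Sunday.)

March 11, 1979 is a Sunday; the first Monday on or after it is March 12, 1979 (1 day later).
From March 12, 1979 to June 11, 1981: 294 + 366 + 162 = 822 days (rest of 1979, 1980, to June 11, 1981 in 1981).
822 ÷ 7 = 117 full weeks with remainder 3, so 117 more Mondays after the first → 118.

118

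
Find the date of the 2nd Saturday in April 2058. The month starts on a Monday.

April 13, 2058

April 2058 begins on a Monday, so the first Saturday is April 6 (5 days later).
The 2nd Saturday is 1 weeks later: 6 + 7 = 13.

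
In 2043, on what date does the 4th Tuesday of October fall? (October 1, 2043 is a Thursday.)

2043-10-27

October 2043 begins on a Thursday, so the first Tuesday is October 6 (5 days later).
The 4th Tuesday is 3 weeks later: 6 + 21 = 27.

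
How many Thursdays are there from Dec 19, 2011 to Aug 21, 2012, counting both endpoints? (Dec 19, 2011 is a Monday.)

35

Dec 19, 2011 is a Monday; the first Thursday on or after it is Dec 22, 2011 (3 days later).
From Dec 22, 2011 to Aug 21, 2012: 9 + 31 + 29 + 31 + 30 + 31 + 30 + 31 + 21 = 243 days (rest of Dec, Jan, Feb, Mar, Apr, May, Jun, Jul, Aug).
243 ÷ 7 = 34 full weeks with remainder 5, so 34 more Thursdays after the first → 35.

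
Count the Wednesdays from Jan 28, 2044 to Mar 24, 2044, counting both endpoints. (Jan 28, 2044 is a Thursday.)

Jan 28, 2044 is a Thursday; the first Wednesday on or after it is Feb 3, 2044 (6 days later).
From Feb 3, 2044 to Mar 24, 2044: 26 + 24 = 50 days (rest of Feb, Mar).
50 ÷ 7 = 7 full weeks with remainder 1, so 7 more Wednesdays after the first → 8.

8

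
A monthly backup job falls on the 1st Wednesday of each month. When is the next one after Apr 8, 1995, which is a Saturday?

May 3, 1995

Apr 1995 starts on a Saturday, so its 1st Wednesday is Apr 5, 1995 (4 days in).
That is not after Apr 8, 1995, so look at May 1995.
May 1995 starts on a Monday, so its 1st Wednesday is May 3, 1995 (2 days in).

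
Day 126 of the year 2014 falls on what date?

January has 31 days (126 − 31 = 95 remain).
February has 28 days (95 − 28 = 67 remain).
March has 31 days (67 − 31 = 36 remain).
April has 30 days (36 − 30 = 6 remain).
6 into May → May 6.

6 May 2014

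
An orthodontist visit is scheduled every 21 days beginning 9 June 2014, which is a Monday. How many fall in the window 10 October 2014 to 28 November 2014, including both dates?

3

Occurrences land 21·i days after 9 June 2014 for i = 0, 1, 2, …
10 October 2014 is 123 days after the start; 123 ÷ 21 = 5 remainder 18; since the remainder is 18, round up to i = 6. First occurrence in the window: #7 on 13 October 2014 (6×21 = 126 days in).
28 November 2014 is 172 days after the start; 172 ÷ 21 = 8 remainder 4. Last occurrence in the window: #9 on 24 November 2014.
Occurrences #7 through #9: 3 in total.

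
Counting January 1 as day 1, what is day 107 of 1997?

April 17, 1997

January has 31 days (107 − 31 = 76 remain).
February has 28 days (76 − 28 = 48 remain).
March has 31 days (48 − 31 = 17 remain).
17 into April → April 17.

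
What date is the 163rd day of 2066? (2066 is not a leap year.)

January has 31 days (163 − 31 = 132 remain).
February has 28 days (132 − 28 = 104 remain).
March has 31 days (104 − 31 = 73 remain).
April has 30 days (73 − 30 = 43 remain).
May has 31 days (43 − 31 = 12 remain).
12 into June → June 12.

2066-06-12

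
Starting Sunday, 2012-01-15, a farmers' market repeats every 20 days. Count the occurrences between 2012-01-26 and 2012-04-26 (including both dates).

Occurrences land 20·i days after 2012-01-15 for i = 0, 1, 2, …
2012-01-26 is 11 days after the start; 11 ÷ 20 = 0 remainder 11; since the remainder is 11, round up to i = 1. First occurrence in the window: #2 on 2012-02-04 (1×20 = 20 days in).
2012-04-26 is 102 days after the start; 102 ÷ 20 = 5 remainder 2. Last occurrence in the window: #6 on 2012-04-24.
Occurrences #2 through #6: 5 in total.

5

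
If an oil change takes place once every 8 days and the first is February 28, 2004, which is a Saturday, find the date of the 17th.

July 5, 2004

The 17th occurrence is 16 intervals after the first: 16 × 8 = 128 days after February 28, 2004.
February has 29 days — 1 day to the end of February leaves 127.
March has 31 days (96 left).
April has 30 days (66 left).
May has 31 days (35 left).
June has 30 days (5 left).
5 days into July → July 5, 2004.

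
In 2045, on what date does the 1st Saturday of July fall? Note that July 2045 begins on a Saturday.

July 1, 2045

July 2045 begins on a Saturday, so the first Saturday is July 1.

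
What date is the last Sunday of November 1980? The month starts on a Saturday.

November 1980 begins on a Saturday, so the first Sunday is November 2 (1 day later).
November 1980 has 30 days. Adding weeks: 2, 9, 16, 23, 30 — the last one ≤ 30 is the 30th.

30 November 1980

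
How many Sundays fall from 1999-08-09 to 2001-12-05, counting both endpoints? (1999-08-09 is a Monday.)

121

1999-08-09 is a Monday; the first Sunday on or after it is 1999-08-15 (6 days later).
From 1999-08-15 to 2001-12-05: 138 + 366 + 339 = 843 days (rest of 1999, 2000, to 2001-12-05 in 2001).
843 ÷ 7 = 120 full weeks with remainder 3, so 120 more Sundays after the first → 121.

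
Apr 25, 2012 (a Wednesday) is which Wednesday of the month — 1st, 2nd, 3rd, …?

Day 25 falls in week ⌈25/7⌉ of the month.
Days 1–7 hold the 1st Wednesday, 8–14 the 2nd, 15–21 the 3rd, 22–28 the 4th, 29–31 the 5th.
25 is in the range for the 4th.

4th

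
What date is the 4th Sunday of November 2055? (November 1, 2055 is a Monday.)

November 28, 2055

November 2055 begins on a Monday, so the first Sunday is November 7 (6 days later).
The 4th Sunday is 3 weeks later: 7 + 21 = 28.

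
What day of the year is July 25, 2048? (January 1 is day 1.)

207

Days in months before July: 31 + 29 + 31 + 30 + 31 + 30 = 182.
Plus 25 days into July → day 207.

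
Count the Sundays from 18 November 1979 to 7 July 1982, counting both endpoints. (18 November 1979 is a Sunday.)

18 November 1979 is a Sunday; the first Sunday on or after it is 18 November 1979.
From 18 November 1979 to 7 July 1982: 43 + 366 + 365 + 188 = 962 days (rest of 1979, 1980, 1981, to 7 July 1982 in 1982).
962 ÷ 7 = 137 full weeks with remainder 3, so 137 more Sundays after the first → 138.

138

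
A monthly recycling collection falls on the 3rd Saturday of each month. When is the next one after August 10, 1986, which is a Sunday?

August 1986 starts on a Friday; its first Saturday is the 2nd, so the 3rd Saturday is the 16th — August 16, 1986.
August 16, 1986 is after August 10, 1986, so that is the next one.

August 16, 1986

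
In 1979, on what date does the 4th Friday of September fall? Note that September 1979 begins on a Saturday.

September 1979 begins on a Saturday, so the first Friday is September 7 (6 days later).
The 4th Friday is 3 weeks later: 7 + 21 = 28.

1979-09-28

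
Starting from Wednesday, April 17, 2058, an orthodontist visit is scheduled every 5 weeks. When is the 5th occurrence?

The 5th occurrence is 4 intervals after the first: 4 × 35 = 140 days after April 17, 2058.
April has 30 days — 13 days to the end of April leaves 127.
May has 31 days (96 left).
June has 30 days (66 left).
July has 31 days (35 left).
August has 31 days (4 left).
4 days into September → September 4, 2058.

September 4, 2058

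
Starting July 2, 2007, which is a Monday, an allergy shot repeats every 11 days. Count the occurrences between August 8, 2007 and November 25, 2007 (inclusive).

Occurrences land 11·i days after July 2, 2007 for i = 0, 1, 2, …
August 8, 2007 is 37 days after the start; 37 ÷ 11 = 3 remainder 4; since the remainder is 4, round up to i = 4. First occurrence in the window: #5 on August 15, 2007 (4×11 = 44 days in).
November 25, 2007 is 146 days after the start; 146 ÷ 11 = 13 remainder 3. Last occurrence in the window: #14 on November 22, 2007.
Occurrences #5 through #14: 10 in total.

10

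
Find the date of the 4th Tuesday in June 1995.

The first Tuesday of June 1995 is June 6.
The 4th Tuesday is 3 weeks later: 6 + 21 = 27.

27 June 1995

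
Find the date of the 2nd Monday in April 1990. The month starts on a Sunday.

April 1990 begins on a Sunday, so the first Monday is April 2 (1 day later).
The 2nd Monday is 1 weeks later: 2 + 7 = 9.

1990-04-09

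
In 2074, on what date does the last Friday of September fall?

The first Friday of September 2074 is September 7.
September 2074 has 30 days. Adding weeks: 7, 14, 21, 28 — the last one ≤ 30 is the 28th.

2074-09-28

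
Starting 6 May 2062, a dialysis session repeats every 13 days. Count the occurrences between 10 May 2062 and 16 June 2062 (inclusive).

3

Occurrences land 13·i days after 6 May 2062 for i = 0, 1, 2, …
10 May 2062 is 4 days after the start; 4 ÷ 13 = 0 remainder 4; since the remainder is 4, round up to i = 1. First occurrence in the window: #2 on 19 May 2062 (1×13 = 13 days in).
16 June 2062 is 41 days after the start; 41 ÷ 13 = 3 remainder 2. Last occurrence in the window: #4 on 14 June 2062.
Occurrences #2 through #4: 3 in total.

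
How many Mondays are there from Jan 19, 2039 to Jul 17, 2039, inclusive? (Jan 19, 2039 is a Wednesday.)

25

Jan 19, 2039 is a Wednesday; the first Monday on or after it is Jan 24, 2039 (5 days later).
From Jan 24, 2039 to Jul 17, 2039: 7 + 28 + 31 + 30 + 31 + 30 + 17 = 174 days (rest of Jan, Feb, Mar, Apr, May, Jun, Jul).
174 ÷ 7 = 24 full weeks with remainder 6, so 24 more Mondays after the first → 25.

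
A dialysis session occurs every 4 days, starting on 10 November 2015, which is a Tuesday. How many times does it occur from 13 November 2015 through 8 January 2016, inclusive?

Occurrences land 4·i days after 10 November 2015 for i = 0, 1, 2, …
13 November 2015 is 3 days after the start; 3 ÷ 4 = 0 remainder 3; since the remainder is 3, round up to i = 1. First occurrence in the window: #2 on 14 November 2015 (1×4 = 4 days in).
8 January 2016 is 59 days after the start; 59 ÷ 4 = 14 remainder 3. Last occurrence in the window: #15 on 5 January 2016.
Occurrences #2 through #15: 14 in total.

14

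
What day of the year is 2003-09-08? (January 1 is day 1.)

Days in months before September: 31 + 28 + 31 + 30 + 31 + 30 + 31 + 31 = 243.
Plus 8 days into September → day 251.

251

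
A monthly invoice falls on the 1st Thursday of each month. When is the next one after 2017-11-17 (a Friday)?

2017-12-07

November 2017 starts on a Wednesday, so its 1st Thursday is 2017-11-02 (1 day in).
That is not after 2017-11-17, so look at December 2017.
December 2017 starts on a Friday, so its 1st Thursday is 2017-12-07 (6 days in).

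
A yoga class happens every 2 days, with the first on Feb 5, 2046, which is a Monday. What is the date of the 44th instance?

The 44th occurrence is 43 intervals after the first: 43 × 2 = 86 days after Feb 5, 2046.
Feb has 28 days — 23 days to the end of Feb leaves 63.
Mar has 31 days (32 left).
Apr has 30 days (2 left).
2 days into May → May 2, 2046.

May 2, 2046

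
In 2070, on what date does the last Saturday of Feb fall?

Feb 22, 2070

Feb 2070 begins on a Saturday, so the first Saturday is Feb 1.
Feb 2070 has 28 days. Adding weeks: 1, 8, 15, 22 — the last one ≤ 28 is the 22nd.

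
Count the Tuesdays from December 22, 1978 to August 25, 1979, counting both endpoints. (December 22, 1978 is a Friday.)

December 22, 1978 is a Friday; the first Tuesday on or after it is December 26, 1978 (4 days later).
From December 26, 1978 to August 25, 1979: 5 + 31 + 28 + 31 + 30 + 31 + 30 + 31 + 25 = 242 days (rest of December, January, February, March, April, May, June, July, August).
242 ÷ 7 = 34 full weeks with remainder 4, so 34 more Tuesdays after the first → 35.

35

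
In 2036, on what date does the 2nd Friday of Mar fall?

Mar 14, 2036

Mar 2036 begins on a Saturday, so the first Friday is Mar 7 (6 days later).
The 2nd Friday is 1 weeks later: 7 + 7 = 14.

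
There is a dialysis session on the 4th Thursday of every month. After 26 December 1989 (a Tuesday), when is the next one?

December 1989 starts on a Friday; its first Thursday is the 7th, so the 4th Thursday is the 28th — 28 December 1989.
28 December 1989 is after 26 December 1989, so that is the next one.

28 December 1989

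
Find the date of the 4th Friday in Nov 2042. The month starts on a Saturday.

Nov 2042 begins on a Saturday, so the first Friday is Nov 7 (6 days later).
The 4th Friday is 3 weeks later: 7 + 21 = 28.

Nov 28, 2042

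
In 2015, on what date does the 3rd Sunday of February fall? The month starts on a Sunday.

2015-02-15

February 2015 begins on a Sunday, so the first Sunday is February 1.
The 3rd Sunday is 2 weeks later: 1 + 14 = 15.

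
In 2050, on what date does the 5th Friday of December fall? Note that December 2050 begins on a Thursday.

2050-12-30

December 2050 begins on a Thursday, so the first Friday is December 2 (1 day later).
The 5th Friday is 4 weeks later: 2 + 28 = 30.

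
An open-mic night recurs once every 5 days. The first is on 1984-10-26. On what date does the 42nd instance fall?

1985-05-19

The 42nd occurrence is 41 intervals after the first: 41 × 5 = 205 days after 1984-10-26.
October has 31 days — 5 days to the end of October leaves 200.
November has 30 days (170 left).
December has 31 days (139 left).
January has 31 days (108 left).
February has 28 days (80 left).
March has 31 days (49 left).
April has 30 days (19 left).
19 days into May → 1985-05-19.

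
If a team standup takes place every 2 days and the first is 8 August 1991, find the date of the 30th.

5 October 1991

The 30th occurrence is 29 intervals after the first: 29 × 2 = 58 days after 8 August 1991.
August has 31 days — 23 days to the end of August leaves 35.
September has 30 days (5 left).
5 days into October → 5 October 1991.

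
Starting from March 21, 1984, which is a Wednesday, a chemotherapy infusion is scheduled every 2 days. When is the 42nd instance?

The 42nd occurrence is 41 intervals after the first: 41 × 2 = 82 days after March 21, 1984.
March has 31 days — 10 days to the end of March leaves 72.
April has 30 days (42 left).
May has 31 days (11 left).
11 days into June → June 11, 1984.

June 11, 1984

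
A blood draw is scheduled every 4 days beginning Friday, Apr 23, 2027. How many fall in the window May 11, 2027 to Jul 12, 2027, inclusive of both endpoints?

16

Occurrences land 4·i days after Apr 23, 2027 for i = 0, 1, 2, …
May 11, 2027 is 18 days after the start; 18 ÷ 4 = 4 remainder 2; since the remainder is 2, round up to i = 5. First occurrence in the window: #6 on May 13, 2027 (5×4 = 20 days in).
Jul 12, 2027 is 80 days after the start; 80 ÷ 4 = 20 remainder 0. Last occurrence in the window: #21 on Jul 12, 2027.
Occurrences #6 through #21: 16 in total.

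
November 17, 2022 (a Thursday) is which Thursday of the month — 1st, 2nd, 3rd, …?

3rd

Day 17 falls in week ⌈17/7⌉ of the month.
Days 1–7 hold the 1st Thursday, 8–14 the 2nd, 15–21 the 3rd, 22–28 the 4th, 29–31 the 5th.
17 is in the range for the 3rd.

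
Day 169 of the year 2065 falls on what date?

18 June 2065

January has 31 days (169 − 31 = 138 remain).
February has 28 days (138 − 28 = 110 remain).
March has 31 days (110 − 31 = 79 remain).
April has 30 days (79 − 30 = 49 remain).
May has 31 days (49 − 31 = 18 remain).
18 into June → June 18.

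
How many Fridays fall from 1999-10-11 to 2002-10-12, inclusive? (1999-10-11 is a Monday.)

1999-10-11 is a Monday; the first Friday on or after it is 1999-10-15 (4 days later).
From 1999-10-15 to 2002-10-12: 77 + 366 + 365 + 285 = 1093 days (rest of 1999, 2000, 2001, to 2002-10-12 in 2002).
1093 ÷ 7 = 156 full weeks with remainder 1, so 156 more Fridays after the first → 157.

157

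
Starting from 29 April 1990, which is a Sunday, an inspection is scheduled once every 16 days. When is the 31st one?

22 August 1991

The 31st occurrence is 30 intervals after the first: 30 × 16 = 480 days after 29 April 1990.
April has 30 days — 1 day to the end of April leaves 479.
From end of April to end of 1990 is 245 days (234 left).
January has 31 days (203 left).
February has 28 days (175 left).
March has 31 days (144 left).
April has 30 days (114 left).
May has 31 days (83 left).
June has 30 days (53 left).
July has 31 days (22 left).
22 days into August → 22 August 1991.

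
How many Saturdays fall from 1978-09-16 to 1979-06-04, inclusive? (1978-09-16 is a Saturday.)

38

1978-09-16 is a Saturday; the first Saturday on or after it is 1978-09-16.
From 1978-09-16 to 1979-06-04: 14 + 31 + 30 + 31 + 31 + 28 + 31 + 30 + 31 + 4 = 261 days (rest of September, October, November, December, January, February, March, April, May, June).
261 ÷ 7 = 37 full weeks with remainder 2, so 37 more Saturdays after the first → 38.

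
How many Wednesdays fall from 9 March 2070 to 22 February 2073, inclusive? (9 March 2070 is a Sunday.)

9 March 2070 is a Sunday; the first Wednesday on or after it is 12 March 2070 (3 days later).
From 12 March 2070 to 22 February 2073: 294 + 365 + 366 + 53 = 1078 days (rest of 2070, 2071, 2072, to 22 February 2073 in 2073).
1078 ÷ 7 = 154 full weeks with remainder 0, so 154 more Wednesdays after the first → 155.

155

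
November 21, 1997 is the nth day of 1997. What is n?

325

Days in months before November: 31 + 28 + 31 + 30 + 31 + 30 + 31 + 31 + 30 + 31 = 304.
Plus 21 days into November → day 325.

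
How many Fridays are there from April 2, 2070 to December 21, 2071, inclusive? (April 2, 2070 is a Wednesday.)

90

April 2, 2070 is a Wednesday; the first Friday on or after it is April 4, 2070 (2 days later).
From April 4, 2070 to December 21, 2071: 271 + 355 = 626 days (rest of 2070, to December 21, 2071 in 2071).
626 ÷ 7 = 89 full weeks with remainder 3, so 89 more Fridays after the first → 90.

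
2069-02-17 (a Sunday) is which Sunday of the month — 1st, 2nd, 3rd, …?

3rd

Day 17 falls in week ⌈17/7⌉ of the month.
Days 1–7 hold the 1st Sunday, 8–14 the 2nd, 15–21 the 3rd, 22–28 the 4th, 29–31 the 5th.
17 is in the range for the 3rd.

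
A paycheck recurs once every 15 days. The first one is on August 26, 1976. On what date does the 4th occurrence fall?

The 4th occurrence is 3 intervals after the first: 3 × 15 = 45 days after August 26, 1976.
August has 31 days — 5 days to the end of August leaves 40.
September has 30 days (10 left).
10 days into October → October 10, 1976.

October 10, 1976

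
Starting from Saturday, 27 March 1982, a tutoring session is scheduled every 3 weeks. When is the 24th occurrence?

23 July 1983

The 24th occurrence is 23 intervals after the first: 23 × 21 = 483 days after 27 March 1982.
March has 31 days — 4 days to the end of March leaves 479.
From end of March to end of 1982 is 275 days (204 left).
January has 31 days (173 left).
February has 28 days (145 left).
March has 31 days (114 left).
April has 30 days (84 left).
May has 31 days (53 left).
June has 30 days (23 left).
23 days into July → 23 July 1983.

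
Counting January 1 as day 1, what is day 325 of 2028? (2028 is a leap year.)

January has 31 days (325 − 31 = 294 remain).
February has 29 days (294 − 29 = 265 remain).
March has 31 days (265 − 31 = 234 remain).
April has 30 days (234 − 30 = 204 remain).
May has 31 days (204 − 31 = 173 remain).
June has 30 days (173 − 30 = 143 remain).
July has 31 days (143 − 31 = 112 remain).
August has 31 days (112 − 31 = 81 remain).
September has 30 days (81 − 30 = 51 remain).
October has 31 days (51 − 31 = 20 remain).
20 into November → November 20.

2028-11-20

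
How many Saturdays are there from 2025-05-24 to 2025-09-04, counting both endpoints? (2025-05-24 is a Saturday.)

15

2025-05-24 is a Saturday; the first Saturday on or after it is 2025-05-24.
From 2025-05-24 to 2025-09-04: 7 + 30 + 31 + 31 + 4 = 103 days (rest of May, June, July, August, September).
103 ÷ 7 = 14 full weeks with remainder 5, so 14 more Saturdays after the first → 15.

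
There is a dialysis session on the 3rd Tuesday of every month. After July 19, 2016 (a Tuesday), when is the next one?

August 16, 2016

July 2016 starts on a Friday; its first Tuesday is the 5th, so the 3rd Tuesday is the 19th — July 19, 2016.
That is not after July 19, 2016, so look at August 2016.
August 2016 starts on a Monday; its first Tuesday is the 2nd, so the 3rd Tuesday is the 16th — August 16, 2016.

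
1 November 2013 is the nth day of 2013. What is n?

305

Days in months before November: 31 + 28 + 31 + 30 + 31 + 30 + 31 + 31 + 30 + 31 = 304.
Plus 1 day into November → day 305.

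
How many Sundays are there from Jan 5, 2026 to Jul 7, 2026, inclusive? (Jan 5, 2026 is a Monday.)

Jan 5, 2026 is a Monday; the first Sunday on or after it is Jan 11, 2026 (6 days later).
From Jan 11, 2026 to Jul 7, 2026: 20 + 28 + 31 + 30 + 31 + 30 + 7 = 177 days (rest of Jan, Feb, Mar, Apr, May, Jun, Jul).
177 ÷ 7 = 25 full weeks with remainder 2, so 25 more Sundays after the first → 26.

26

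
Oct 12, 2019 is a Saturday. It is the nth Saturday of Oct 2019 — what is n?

2nd

Day 12 falls in week ⌈12/7⌉ of the month.
Days 1–7 hold the 1st Saturday, 8–14 the 2nd, 15–21 the 3rd, 22–28 the 4th, 29–31 the 5th.
12 is in the range for the 2nd.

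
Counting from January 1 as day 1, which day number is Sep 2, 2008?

Days in months before Sep: 31 + 29 + 31 + 30 + 31 + 30 + 31 + 31 = 244.
Plus 2 days into Sep → day 246.

246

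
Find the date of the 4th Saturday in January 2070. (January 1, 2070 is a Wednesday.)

January 25, 2070

January 2070 begins on a Wednesday, so the first Saturday is January 4 (3 days later).
The 4th Saturday is 3 weeks later: 4 + 21 = 25.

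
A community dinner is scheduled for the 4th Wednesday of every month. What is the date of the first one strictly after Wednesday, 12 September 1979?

26 September 1979

September 1979 starts on a Saturday; its first Wednesday is the 5th, so the 4th Wednesday is the 26th — 26 September 1979.
26 September 1979 is after 12 September 1979, so that is the next one.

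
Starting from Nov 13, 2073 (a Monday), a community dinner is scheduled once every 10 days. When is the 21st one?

Jun 1, 2074

The 21st occurrence is 20 intervals after the first: 20 × 10 = 200 days after Nov 13, 2073.
Nov has 30 days — 17 days to the end of Nov leaves 183.
Dec has 31 days (152 left).
Jan has 31 days (121 left).
Feb has 28 days (93 left).
Mar has 31 days (62 left).
Apr has 30 days (32 left).
May has 31 days (1 left).
1 day into Jun → Jun 1, 2074.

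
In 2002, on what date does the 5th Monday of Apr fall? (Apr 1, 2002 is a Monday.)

Apr 29, 2002

Apr 2002 begins on a Monday, so the first Monday is Apr 1.
The 5th Monday is 4 weeks later: 1 + 28 = 29.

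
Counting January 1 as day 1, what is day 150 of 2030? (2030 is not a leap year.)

30 May 2030

January has 31 days (150 − 31 = 119 remain).
February has 28 days (119 − 28 = 91 remain).
March has 31 days (91 − 31 = 60 remain).
April has 30 days (60 − 30 = 30 remain).
30 into May → May 30.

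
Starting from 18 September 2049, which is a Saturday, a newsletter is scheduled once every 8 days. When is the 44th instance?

The 44th occurrence is 43 intervals after the first: 43 × 8 = 344 days after 18 September 2049.
September has 30 days — 12 days to the end of September leaves 332.
October has 31 days (301 left).
November has 30 days (271 left).
December has 31 days (240 left).
January has 31 days (209 left).
February has 28 days (181 left).
March has 31 days (150 left).
April has 30 days (120 left).
May has 31 days (89 left).
June has 30 days (59 left).
July has 31 days (28 left).
28 days into August → 28 August 2050.

28 August 2050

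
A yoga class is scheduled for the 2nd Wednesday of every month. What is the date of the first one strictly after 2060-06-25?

June 2060 starts on a Tuesday; its first Wednesday is the 2nd, so the 2nd Wednesday is the 9th — 2060-06-09.
That is not after 2060-06-25, so look at July 2060.
July 2060 starts on a Thursday; its first Wednesday is the 7th, so the 2nd Wednesday is the 14th — 2060-07-14.

2060-07-14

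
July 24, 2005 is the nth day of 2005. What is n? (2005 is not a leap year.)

Days in months before July: 31 + 28 + 31 + 30 + 31 + 30 = 181.
Plus 24 days into July → day 205.

205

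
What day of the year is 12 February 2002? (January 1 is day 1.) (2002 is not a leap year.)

43

Days in months before February: 31 = 31.
Plus 12 days into February → day 43.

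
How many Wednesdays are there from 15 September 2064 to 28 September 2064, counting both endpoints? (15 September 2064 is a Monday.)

15 September 2064 is a Monday; the first Wednesday on or after it is 17 September 2064 (2 days later).
From 17 September 2064 to 28 September 2064 is 28 − 17 = 11 days.
11 ÷ 7 = 1 full weeks with remainder 4, so 1 more Wednesdays after the first → 2.

2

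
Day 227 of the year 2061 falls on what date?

January has 31 days (227 − 31 = 196 remain).
February has 28 days (196 − 28 = 168 remain).
March has 31 days (168 − 31 = 137 remain).
April has 30 days (137 − 30 = 107 remain).
May has 31 days (107 − 31 = 76 remain).
June has 30 days (76 − 30 = 46 remain).
July has 31 days (46 − 31 = 15 remain).
15 into August → August 15.

2061-08-15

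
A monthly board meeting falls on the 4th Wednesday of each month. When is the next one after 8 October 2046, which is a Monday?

October 2046 starts on a Monday; its first Wednesday is the 3rd, so the 4th Wednesday is the 24th — 24 October 2046.
24 October 2046 is after 8 October 2046, so that is the next one.

24 October 2046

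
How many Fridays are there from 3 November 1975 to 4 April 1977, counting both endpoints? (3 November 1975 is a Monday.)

74

3 November 1975 is a Monday; the first Friday on or after it is 7 November 1975 (4 days later).
From 7 November 1975 to 4 April 1977: 54 + 366 + 94 = 514 days (rest of 1975, 1976, to 4 April 1977 in 1977).
514 ÷ 7 = 73 full weeks with remainder 3, so 73 more Fridays after the first → 74.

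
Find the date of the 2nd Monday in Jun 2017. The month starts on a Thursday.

Jun 12, 2017

Jun 2017 begins on a Thursday, so the first Monday is Jun 5 (4 days later).
The 2nd Monday is 1 weeks later: 5 + 7 = 12.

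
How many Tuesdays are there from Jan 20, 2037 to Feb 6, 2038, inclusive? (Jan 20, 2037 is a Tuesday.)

Jan 20, 2037 is a Tuesday; the first Tuesday on or after it is Jan 20, 2037.
From Jan 20, 2037 to Feb 6, 2038: 345 + 37 = 382 days (rest of 2037, to Feb 6, 2038 in 2038).
382 ÷ 7 = 54 full weeks with remainder 4, so 54 more Tuesdays after the first → 55.

55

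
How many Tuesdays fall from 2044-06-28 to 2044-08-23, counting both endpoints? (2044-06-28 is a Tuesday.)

2044-06-28 is a Tuesday; the first Tuesday on or after it is 2044-06-28.
From 2044-06-28 to 2044-08-23: 2 + 31 + 23 = 56 days (rest of June, July, August).
56 ÷ 7 = 8 full weeks with remainder 0, so 8 more Tuesdays after the first → 9.

9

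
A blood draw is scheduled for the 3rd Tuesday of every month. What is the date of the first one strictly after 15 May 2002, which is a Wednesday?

21 May 2002

May 2002 starts on a Wednesday; its first Tuesday is the 7th, so the 3rd Tuesday is the 21st — 21 May 2002.
21 May 2002 is after 15 May 2002, so that is the next one.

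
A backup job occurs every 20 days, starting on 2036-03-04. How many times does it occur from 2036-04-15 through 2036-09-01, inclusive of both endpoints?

7

Occurrences land 20·i days after 2036-03-04 for i = 0, 1, 2, …
2036-04-15 is 42 days after the start; 42 ÷ 20 = 2 remainder 2; since the remainder is 2, round up to i = 3. First occurrence in the window: #4 on 2036-05-03 (3×20 = 60 days in).
2036-09-01 is 181 days after the start; 181 ÷ 20 = 9 remainder 1. Last occurrence in the window: #10 on 2036-08-31.
Occurrences #4 through #10: 7 in total.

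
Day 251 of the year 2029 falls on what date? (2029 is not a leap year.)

8 September 2029

January has 31 days (251 − 31 = 220 remain).
February has 28 days (220 − 28 = 192 remain).
March has 31 days (192 − 31 = 161 remain).
April has 30 days (161 − 30 = 131 remain).
May has 31 days (131 − 31 = 100 remain).
June has 30 days (100 − 30 = 70 remain).
July has 31 days (70 − 31 = 39 remain).
August has 31 days (39 − 31 = 8 remain).
8 into September → September 8.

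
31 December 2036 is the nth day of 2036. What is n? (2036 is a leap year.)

366

Days in months before December: 31 + 29 + 31 + 30 + 31 + 30 + 31 + 31 + 30 + 31 + 30 = 335.
Plus 31 days into December → day 366.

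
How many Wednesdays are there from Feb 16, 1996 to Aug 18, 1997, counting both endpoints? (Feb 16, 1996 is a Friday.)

Feb 16, 1996 is a Friday; the first Wednesday on or after it is Feb 21, 1996 (5 days later).
From Feb 21, 1996 to Aug 18, 1997: 314 + 230 = 544 days (rest of 1996, to Aug 18, 1997 in 1997).
544 ÷ 7 = 77 full weeks with remainder 5, so 77 more Wednesdays after the first → 78.

78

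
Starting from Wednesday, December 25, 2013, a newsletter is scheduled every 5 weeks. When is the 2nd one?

January 29, 2014

The 2nd occurrence is 1 interval after the first: 1 × 35 = 35 days after December 25, 2013.
December has 31 days — 6 days to the end of December leaves 29.
29 days into January → January 29, 2014.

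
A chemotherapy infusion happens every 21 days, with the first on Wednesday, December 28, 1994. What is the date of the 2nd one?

The 2nd occurrence is 1 interval after the first: 1 × 21 = 21 days after December 28, 1994.
December has 31 days — 3 days to the end of December leaves 18.
18 days into January → January 18, 1995.

January 18, 1995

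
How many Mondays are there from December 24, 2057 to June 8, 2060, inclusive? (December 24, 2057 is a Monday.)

December 24, 2057 is a Monday; the first Monday on or after it is December 24, 2057.
From December 24, 2057 to June 8, 2060: 7 + 365 + 365 + 160 = 897 days (rest of 2057, 2058, 2059, to June 8, 2060 in 2060).
897 ÷ 7 = 128 full weeks with remainder 1, so 128 more Mondays after the first → 129.

129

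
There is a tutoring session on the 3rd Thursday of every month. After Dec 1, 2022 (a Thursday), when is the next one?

Dec 2022 starts on a Thursday; its first Thursday is the 1st, so the 3rd Thursday is the 15th — Dec 15, 2022.
Dec 15, 2022 is after Dec 1, 2022, so that is the next one.

Dec 15, 2022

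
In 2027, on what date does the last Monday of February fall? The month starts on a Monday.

2027-02-22

February 2027 begins on a Monday, so the first Monday is February 1.
February 2027 has 28 days. Adding weeks: 1, 8, 15, 22 — the last one ≤ 28 is the 22nd.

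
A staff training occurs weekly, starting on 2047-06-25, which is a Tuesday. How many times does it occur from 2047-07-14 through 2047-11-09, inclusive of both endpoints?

Occurrences land 7·i days after 2047-06-25 for i = 0, 1, 2, …
2047-07-14 is 19 days after the start; 19 ÷ 7 = 2 remainder 5; since the remainder is 5, round up to i = 3. First occurrence in the window: #4 on 2047-07-16 (3×7 = 21 days in).
2047-11-09 is 137 days after the start; 137 ÷ 7 = 19 remainder 4. Last occurrence in the window: #20 on 2047-11-05.
Occurrences #4 through #20: 17 in total.

17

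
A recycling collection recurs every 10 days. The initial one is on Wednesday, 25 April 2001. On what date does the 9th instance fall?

14 July 2001

The 9th occurrence is 8 intervals after the first: 8 × 10 = 80 days after 25 April 2001.
April has 30 days — 5 days to the end of April leaves 75.
May has 31 days (44 left).
June has 30 days (14 left).
14 days into July → 14 July 2001.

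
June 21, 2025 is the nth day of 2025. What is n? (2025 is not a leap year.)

172

Days in months before June: 31 + 28 + 31 + 30 + 31 = 151.
Plus 21 days into June → day 172.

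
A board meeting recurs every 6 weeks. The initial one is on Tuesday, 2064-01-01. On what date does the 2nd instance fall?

2064-02-12

The 2nd occurrence is 1 interval after the first: 1 × 42 = 42 days after 2064-01-01.
January has 31 days — 30 days to the end of January leaves 12.
12 days into February → 2064-02-12.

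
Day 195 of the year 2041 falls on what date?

January has 31 days (195 − 31 = 164 remain).
February has 28 days (164 − 28 = 136 remain).
March has 31 days (136 − 31 = 105 remain).
April has 30 days (105 − 30 = 75 remain).
May has 31 days (75 − 31 = 44 remain).
June has 30 days (44 − 30 = 14 remain).
14 into July → July 14.

2041-07-14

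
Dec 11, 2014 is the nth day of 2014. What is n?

345

Days in months before Dec: 31 + 28 + 31 + 30 + 31 + 30 + 31 + 31 + 30 + 31 + 30 = 334.
Plus 11 days into Dec → day 345.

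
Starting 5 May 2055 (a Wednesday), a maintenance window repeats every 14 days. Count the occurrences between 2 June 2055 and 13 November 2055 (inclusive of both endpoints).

12

Occurrences land 14·i days after 5 May 2055 for i = 0, 1, 2, …
2 June 2055 is 28 days after the start; 28 ÷ 14 = 2 remainder 0. First occurrence in the window: #3 on 2 June 2055 (2×14 = 28 days in).
13 November 2055 is 192 days after the start; 192 ÷ 14 = 13 remainder 10. Last occurrence in the window: #14 on 3 November 2055.
Occurrences #3 through #14: 12 in total.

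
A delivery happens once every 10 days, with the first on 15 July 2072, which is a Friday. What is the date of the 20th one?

The 20th occurrence is 19 intervals after the first: 19 × 10 = 190 days after 15 July 2072.
July has 31 days — 16 days to the end of July leaves 174.
August has 31 days (143 left).
September has 30 days (113 left).
October has 31 days (82 left).
November has 30 days (52 left).
December has 31 days (21 left).
21 days into January → 21 January 2073.

21 January 2073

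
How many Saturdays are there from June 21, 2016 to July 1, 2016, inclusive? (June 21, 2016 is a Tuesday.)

1

June 21, 2016 is a Tuesday; the first Saturday on or after it is June 25, 2016 (4 days later).
From June 25, 2016 to July 1, 2016: 5 + 1 = 6 days (rest of June, July).
6 ÷ 7 = 0 full weeks with remainder 6, so 0 more Saturdays after the first → 1.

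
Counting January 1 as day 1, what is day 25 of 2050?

25 into January → January 25.

2050-01-25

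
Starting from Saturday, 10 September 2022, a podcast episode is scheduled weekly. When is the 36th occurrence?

13 May 2023

The 36th occurrence is 35 intervals after the first: 35 × 7 = 245 days after 10 September 2022.
September has 30 days — 20 days to the end of September leaves 225.
October has 31 days (194 left).
November has 30 days (164 left).
December has 31 days (133 left).
January has 31 days (102 left).
February has 28 days (74 left).
March has 31 days (43 left).
April has 30 days (13 left).
13 days into May → 13 May 2023.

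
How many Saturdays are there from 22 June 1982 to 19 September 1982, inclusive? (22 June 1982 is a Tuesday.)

13

22 June 1982 is a Tuesday; the first Saturday on or after it is 26 June 1982 (4 days later).
From 26 June 1982 to 19 September 1982: 4 + 31 + 31 + 19 = 85 days (rest of June, July, August, September).
85 ÷ 7 = 12 full weeks with remainder 1, so 12 more Saturdays after the first → 13.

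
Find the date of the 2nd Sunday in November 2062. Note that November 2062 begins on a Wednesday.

12 November 2062

November 2062 begins on a Wednesday, so the first Sunday is November 5 (4 days later).
The 2nd Sunday is 1 weeks later: 5 + 7 = 12.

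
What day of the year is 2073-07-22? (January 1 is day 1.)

Days in months before July: 31 + 28 + 31 + 30 + 31 + 30 = 181.
Plus 22 days into July → day 203.

203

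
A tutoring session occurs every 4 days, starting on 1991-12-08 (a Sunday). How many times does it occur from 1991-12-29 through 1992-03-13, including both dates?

19

Occurrences land 4·i days after 1991-12-08 for i = 0, 1, 2, …
1991-12-29 is 21 days after the start; 21 ÷ 4 = 5 remainder 1; since the remainder is 1, round up to i = 6. First occurrence in the window: #7 on 1992-01-01 (6×4 = 24 days in).
1992-03-13 is 96 days after the start; 96 ÷ 4 = 24 remainder 0. Last occurrence in the window: #25 on 1992-03-13.
Occurrences #7 through #25: 19 in total.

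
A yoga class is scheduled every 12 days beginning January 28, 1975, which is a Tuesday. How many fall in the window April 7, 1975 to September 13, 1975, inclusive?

Occurrences land 12·i days after January 28, 1975 for i = 0, 1, 2, …
April 7, 1975 is 69 days after the start; 69 ÷ 12 = 5 remainder 9; since the remainder is 9, round up to i = 6. First occurrence in the window: #7 on April 10, 1975 (6×12 = 72 days in).
September 13, 1975 is 228 days after the start; 228 ÷ 12 = 19 remainder 0. Last occurrence in the window: #20 on September 13, 1975.
Occurrences #7 through #20: 14 in total.

14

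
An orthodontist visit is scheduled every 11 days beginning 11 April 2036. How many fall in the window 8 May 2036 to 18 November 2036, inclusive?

Occurrences land 11·i days after 11 April 2036 for i = 0, 1, 2, …
8 May 2036 is 27 days after the start; 27 ÷ 11 = 2 remainder 5; since the remainder is 5, round up to i = 3. First occurrence in the window: #4 on 14 May 2036 (3×11 = 33 days in).
18 November 2036 is 221 days after the start; 221 ÷ 11 = 20 remainder 1. Last occurrence in the window: #21 on 17 November 2036.
Occurrences #4 through #21: 18 in total.

18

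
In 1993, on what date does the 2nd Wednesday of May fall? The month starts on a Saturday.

May 1993 begins on a Saturday, so the first Wednesday is May 5 (4 days later).
The 2nd Wednesday is 1 weeks later: 5 + 7 = 12.

12 May 1993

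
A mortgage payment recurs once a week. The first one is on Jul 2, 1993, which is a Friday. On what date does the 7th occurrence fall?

The 7th occurrence is 6 intervals after the first: 6 × 7 = 42 days after Jul 2, 1993.
Jul has 31 days — 29 days to the end of Jul leaves 13.
13 days into Aug → Aug 13, 1993.

Aug 13, 1993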